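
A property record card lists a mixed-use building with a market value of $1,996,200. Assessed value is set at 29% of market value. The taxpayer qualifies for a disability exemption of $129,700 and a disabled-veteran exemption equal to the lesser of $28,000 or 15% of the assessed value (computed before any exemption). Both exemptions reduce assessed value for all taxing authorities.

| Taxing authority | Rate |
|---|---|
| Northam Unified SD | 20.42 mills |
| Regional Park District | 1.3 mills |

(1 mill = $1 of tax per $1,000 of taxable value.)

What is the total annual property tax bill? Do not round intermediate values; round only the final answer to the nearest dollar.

$9,148

Assessed value = $1,996,200 × 0.29 = $578,898
Disabled-veteran exemption = min($28,000, 15% × $578,898) = min($28,000, $86,834.7) = $28,000 (dollar cap binds)
Taxable value = $578,898 − $129,700 − $28,000 = $421,198
Northam Unified SD: $421,198 × 0.02042 = $8,600.86316
Regional Park District: $421,198 × 0.0013 = $547.5574
Total = $9,148.42056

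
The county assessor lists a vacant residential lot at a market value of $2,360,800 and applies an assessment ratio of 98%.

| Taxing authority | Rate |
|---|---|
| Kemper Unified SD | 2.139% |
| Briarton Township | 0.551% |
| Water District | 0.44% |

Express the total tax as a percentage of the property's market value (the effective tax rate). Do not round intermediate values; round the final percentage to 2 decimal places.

Assessed value = $2,360,800 × 0.98 = $2,313,584
Kemper Unified SD: $2,313,584 × 0.02139 = $49,487.56176
Briarton Township: $2,313,584 × 0.00551 = $12,747.84784
Water District: $2,313,584 × 0.0044 = $10,179.7696
Total tax = $72,415.1792
Effective rate = $72,415.1792 ÷ $2,360,800 = 3.07% of market value

3.07%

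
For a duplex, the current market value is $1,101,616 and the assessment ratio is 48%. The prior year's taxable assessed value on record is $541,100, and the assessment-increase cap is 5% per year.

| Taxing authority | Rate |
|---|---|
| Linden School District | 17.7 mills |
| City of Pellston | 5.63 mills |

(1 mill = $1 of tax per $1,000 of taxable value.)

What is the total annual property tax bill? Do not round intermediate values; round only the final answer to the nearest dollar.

$12,336

Uncapped assessed value = $1,101,616 × 0.48 = $528,775.68
Cap limit = $541,100 × 1.05 = $568,155
Taxable assessed value = min($528,775.68, $568,155) = $528,775.68 (cap does not bind)
Linden School District: $528,775.68 × 0.0177 = $9,359.329536
City of Pellston: $528,775.68 × 0.00563 = $2,977.0070784
Total = $12,336.3366144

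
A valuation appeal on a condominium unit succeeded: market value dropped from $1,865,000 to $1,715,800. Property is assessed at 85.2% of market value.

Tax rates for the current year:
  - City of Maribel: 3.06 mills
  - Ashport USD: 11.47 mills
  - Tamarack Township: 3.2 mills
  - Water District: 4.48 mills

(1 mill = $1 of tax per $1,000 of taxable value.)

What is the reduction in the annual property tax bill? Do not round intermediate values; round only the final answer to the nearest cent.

$2,823.30

Old assessed value = $1,865,000 × 0.852 = $1,588,980
New assessed value = $1,715,800 × 0.852 = $1,461,861.6
Combined rate = 0.00306 + 0.01147 + 0.0032 + 0.00448 = 0.02221
Old tax = $1,588,980 × 0.02221 = $35,291.2458
New tax = $1,461,861.6 × 0.02221 = $32,467.946136
Reduction = $35,291.2458 − $32,467.946136 = $2,823.299664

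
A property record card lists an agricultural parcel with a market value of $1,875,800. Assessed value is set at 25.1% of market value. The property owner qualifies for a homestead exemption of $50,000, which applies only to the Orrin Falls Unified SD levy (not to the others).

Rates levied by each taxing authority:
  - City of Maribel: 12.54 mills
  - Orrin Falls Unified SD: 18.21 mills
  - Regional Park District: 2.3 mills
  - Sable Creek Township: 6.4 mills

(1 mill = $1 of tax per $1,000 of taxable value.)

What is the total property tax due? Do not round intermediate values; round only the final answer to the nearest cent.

$17,663.58

Assessed value = $1,875,800 × 0.251 = $470,825.8
City of Maribel: $470,825.8 × 0.01254 = $5,904.155532
Orrin Falls Unified SD: ($470,825.8 − $50,000) × 0.01821 = $420,825.8 × 0.01821 = $7,663.237818
Regional Park District: $470,825.8 × 0.0023 = $1,082.89934
Sable Creek Township: $470,825.8 × 0.0064 = $3,013.28512
Total = $17,663.57781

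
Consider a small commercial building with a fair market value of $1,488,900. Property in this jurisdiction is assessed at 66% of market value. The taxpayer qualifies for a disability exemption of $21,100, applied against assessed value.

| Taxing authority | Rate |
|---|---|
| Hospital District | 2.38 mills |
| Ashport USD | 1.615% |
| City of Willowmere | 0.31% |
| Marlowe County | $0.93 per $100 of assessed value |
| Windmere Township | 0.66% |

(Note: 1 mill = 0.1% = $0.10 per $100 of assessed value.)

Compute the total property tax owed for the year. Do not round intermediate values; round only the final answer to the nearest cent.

$36,087.87

Assessed value = $1,488,900 × 0.66 = $982,674
Taxable value = $982,674 − $21,100 = $961,574
Hospital District: $961,574 × 0.00238 = $2,288.54612
Ashport USD: $961,574 × 0.01615 = $15,529.4201
City of Willowmere: $961,574 × 0.0031 = $2,980.8794
Marlowe County: $961,574 × 0.0093 = $8,942.6382
Windmere Township: $961,574 × 0.0066 = $6,346.3884
Total = $36,087.87222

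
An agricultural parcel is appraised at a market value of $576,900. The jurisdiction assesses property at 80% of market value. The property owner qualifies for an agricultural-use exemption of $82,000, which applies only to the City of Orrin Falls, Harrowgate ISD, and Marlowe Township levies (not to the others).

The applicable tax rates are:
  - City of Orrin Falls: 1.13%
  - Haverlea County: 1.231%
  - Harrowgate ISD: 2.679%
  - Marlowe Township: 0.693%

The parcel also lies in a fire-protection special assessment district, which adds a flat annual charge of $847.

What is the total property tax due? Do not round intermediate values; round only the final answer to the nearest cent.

Assessed value = $576,900 × 0.8 = $461,520
City of Orrin Falls: ($461,520 − $82,000) × 0.0113 = $379,520 × 0.0113 = $4,288.576
Haverlea County: $461,520 × 0.01231 = $5,681.3112
Harrowgate ISD: ($461,520 − $82,000) × 0.02679 = $379,520 × 0.02679 = $10,167.3408
Marlowe Township: ($461,520 − $82,000) × 0.00693 = $379,520 × 0.00693 = $2,630.0736
Levies subtotal = $22,767.3016
Total = $22,767.3016 + $847 = $23,614.3016

$23,614.30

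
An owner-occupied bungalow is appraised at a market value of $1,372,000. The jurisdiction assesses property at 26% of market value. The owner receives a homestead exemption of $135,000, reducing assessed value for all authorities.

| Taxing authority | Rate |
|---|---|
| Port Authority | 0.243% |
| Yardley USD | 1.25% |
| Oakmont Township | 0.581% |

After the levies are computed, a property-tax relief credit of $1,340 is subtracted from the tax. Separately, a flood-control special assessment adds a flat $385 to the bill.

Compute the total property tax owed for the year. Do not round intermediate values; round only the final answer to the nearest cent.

Assessed value = $1,372,000 × 0.26 = $356,720
Taxable value = $356,720 − $135,000 = $221,720
Port Authority: $221,720 × 0.00243 = $538.7796
Yardley USD: $221,720 × 0.0125 = $2,771.5
Oakmont Township: $221,720 × 0.00581 = $1,288.1932
Levies subtotal = $4,598.4728
After credit = $4,598.4728 − $1,340 = $3,258.4728
Total = $3,258.4728 + $385 = $3,643.4728

$3,643.47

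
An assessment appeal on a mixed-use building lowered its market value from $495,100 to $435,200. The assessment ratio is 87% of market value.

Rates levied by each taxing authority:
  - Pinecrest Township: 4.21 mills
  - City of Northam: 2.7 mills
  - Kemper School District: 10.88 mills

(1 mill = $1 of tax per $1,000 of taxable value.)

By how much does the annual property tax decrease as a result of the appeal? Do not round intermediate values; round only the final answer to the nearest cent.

$927.09

Old assessed value = $495,100 × 0.87 = $430,737
New assessed value = $435,200 × 0.87 = $378,624
Combined rate = 0.00421 + 0.0027 + 0.01088 = 0.01779
Old tax = $430,737 × 0.01779 = $7,662.81123
New tax = $378,624 × 0.01779 = $6,735.72096
Reduction = $7,662.81123 − $6,735.72096 = $927.09027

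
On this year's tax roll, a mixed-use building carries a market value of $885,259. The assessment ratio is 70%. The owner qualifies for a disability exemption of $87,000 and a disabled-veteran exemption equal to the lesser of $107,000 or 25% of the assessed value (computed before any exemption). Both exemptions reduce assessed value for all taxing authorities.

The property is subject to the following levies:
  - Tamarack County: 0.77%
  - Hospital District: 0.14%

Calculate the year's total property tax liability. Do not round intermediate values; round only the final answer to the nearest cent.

$3,873.70

Assessed value = $885,259 × 0.7 = $619,681.3
Disabled-veteran exemption = min($107,000, 25% × $619,681.3) = min($107,000, $154,920.325) = $107,000 (dollar cap binds)
Taxable value = $619,681.3 − $87,000 − $107,000 = $425,681.3
Tamarack County: $425,681.3 × 0.0077 = $3,277.74601
Hospital District: $425,681.3 × 0.0014 = $595.95382
Total = $3,873.69983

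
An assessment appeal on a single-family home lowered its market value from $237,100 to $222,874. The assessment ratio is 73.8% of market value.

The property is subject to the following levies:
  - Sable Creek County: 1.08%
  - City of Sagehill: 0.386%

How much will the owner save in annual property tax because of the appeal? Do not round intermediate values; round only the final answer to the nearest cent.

$153.91

Old assessed value = $237,100 × 0.738 = $174,979.8
New assessed value = $222,874 × 0.738 = $164,481.012
Combined rate = 0.0108 + 0.00386 = 0.01466
Old tax = $174,979.8 × 0.01466 = $2,565.203868
New tax = $164,481.012 × 0.01466 = $2,411.29163592
Reduction = $2,565.203868 − $2,411.29163592 = $153.91223208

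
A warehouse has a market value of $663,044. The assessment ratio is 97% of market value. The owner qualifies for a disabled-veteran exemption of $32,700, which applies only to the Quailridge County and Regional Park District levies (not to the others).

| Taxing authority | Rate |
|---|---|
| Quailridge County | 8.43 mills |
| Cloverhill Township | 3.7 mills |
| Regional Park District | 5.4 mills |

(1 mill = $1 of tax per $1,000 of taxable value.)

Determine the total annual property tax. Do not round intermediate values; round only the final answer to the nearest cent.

$10,822.23

Assessed value = $663,044 × 0.97 = $643,152.68
Quailridge County: ($643,152.68 − $32,700) × 0.00843 = $610,452.68 × 0.00843 = $5,146.1160924
Cloverhill Township: $643,152.68 × 0.0037 = $2,379.664916
Regional Park District: ($643,152.68 − $32,700) × 0.0054 = $610,452.68 × 0.0054 = $3,296.444472
Total = $10,822.2254804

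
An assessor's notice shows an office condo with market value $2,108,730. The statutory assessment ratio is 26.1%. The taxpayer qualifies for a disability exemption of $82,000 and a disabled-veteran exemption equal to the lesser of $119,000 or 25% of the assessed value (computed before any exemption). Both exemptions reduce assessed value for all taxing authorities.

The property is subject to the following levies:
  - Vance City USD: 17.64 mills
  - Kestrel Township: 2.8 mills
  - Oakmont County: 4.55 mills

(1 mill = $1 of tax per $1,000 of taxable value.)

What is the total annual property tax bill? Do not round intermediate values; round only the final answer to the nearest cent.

Assessed value = $2,108,730 × 0.261 = $550,378.53
Disabled-veteran exemption = min($119,000, 25% × $550,378.53) = min($119,000, $137,594.6325) = $119,000 (dollar cap binds)
Taxable value = $550,378.53 − $82,000 − $119,000 = $349,378.53
Vance City USD: $349,378.53 × 0.01764 = $6,163.0372692
Kestrel Township: $349,378.53 × 0.0028 = $978.259884
Oakmont County: $349,378.53 × 0.00455 = $1,589.6723115
Total = $8,730.9694647

$8,730.97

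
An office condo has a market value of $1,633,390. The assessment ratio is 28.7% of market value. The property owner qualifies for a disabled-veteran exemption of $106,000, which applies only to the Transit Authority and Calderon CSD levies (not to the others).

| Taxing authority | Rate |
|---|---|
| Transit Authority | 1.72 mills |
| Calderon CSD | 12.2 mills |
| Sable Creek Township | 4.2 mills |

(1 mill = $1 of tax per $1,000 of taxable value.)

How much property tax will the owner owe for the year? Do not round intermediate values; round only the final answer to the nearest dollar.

$7,019

Assessed value = $1,633,390 × 0.287 = $468,782.93
Transit Authority: ($468,782.93 − $106,000) × 0.00172 = $362,782.93 × 0.00172 = $623.9866396
Calderon CSD: ($468,782.93 − $106,000) × 0.0122 = $362,782.93 × 0.0122 = $4,425.951746
Sable Creek Township: $468,782.93 × 0.0042 = $1,968.888306
Total = $7,018.8266916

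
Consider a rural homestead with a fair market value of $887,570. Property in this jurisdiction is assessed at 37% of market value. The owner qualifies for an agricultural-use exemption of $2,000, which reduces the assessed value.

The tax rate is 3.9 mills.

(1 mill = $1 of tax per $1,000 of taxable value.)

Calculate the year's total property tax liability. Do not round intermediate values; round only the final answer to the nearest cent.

$1,272.96

Assessed value = $887,570 × 0.37 = $328,400.9
Taxable value = $328,400.9 − $2,000 = $326,400.9
Tax = $326,400.9 × 0.0039 = $1,272.96351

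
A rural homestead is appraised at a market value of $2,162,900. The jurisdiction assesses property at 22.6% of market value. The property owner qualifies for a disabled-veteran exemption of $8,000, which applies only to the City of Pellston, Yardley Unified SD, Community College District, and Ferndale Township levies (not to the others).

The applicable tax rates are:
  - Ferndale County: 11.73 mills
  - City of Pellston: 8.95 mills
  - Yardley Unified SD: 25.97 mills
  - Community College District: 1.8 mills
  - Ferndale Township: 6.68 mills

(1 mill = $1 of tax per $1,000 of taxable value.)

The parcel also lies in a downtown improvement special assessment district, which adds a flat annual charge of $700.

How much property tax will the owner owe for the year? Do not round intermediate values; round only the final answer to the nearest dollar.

$27,301

Assessed value = $2,162,900 × 0.226 = $488,815.4
Ferndale County: $488,815.4 × 0.01173 = $5,733.804642
City of Pellston: ($488,815.4 − $8,000) × 0.00895 = $480,815.4 × 0.00895 = $4,303.29783
Yardley Unified SD: ($488,815.4 − $8,000) × 0.02597 = $480,815.4 × 0.02597 = $12,486.775938
Community College District: ($488,815.4 − $8,000) × 0.0018 = $480,815.4 × 0.0018 = $865.46772
Ferndale Township: ($488,815.4 − $8,000) × 0.00668 = $480,815.4 × 0.00668 = $3,211.846872
Levies subtotal = $26,601.193002
Total = $26,601.193002 + $700 = $27,301.193002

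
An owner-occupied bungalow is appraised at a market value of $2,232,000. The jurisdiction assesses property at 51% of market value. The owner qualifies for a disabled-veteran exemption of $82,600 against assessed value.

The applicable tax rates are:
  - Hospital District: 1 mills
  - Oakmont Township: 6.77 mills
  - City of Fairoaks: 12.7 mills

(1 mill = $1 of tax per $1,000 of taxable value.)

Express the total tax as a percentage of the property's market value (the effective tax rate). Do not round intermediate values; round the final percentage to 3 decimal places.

0.968%

Assessed value = $2,232,000 × 0.51 = $1,138,320
Taxable value = $1,138,320 − $82,600 = $1,055,720
Hospital District: $1,055,720 × 0.001 = $1,055.72
Oakmont Township: $1,055,720 × 0.00677 = $7,147.2244
City of Fairoaks: $1,055,720 × 0.0127 = $13,407.644
Total tax = $21,610.5884
Effective rate = $21,610.5884 ÷ $2,232,000 = 0.968% of market value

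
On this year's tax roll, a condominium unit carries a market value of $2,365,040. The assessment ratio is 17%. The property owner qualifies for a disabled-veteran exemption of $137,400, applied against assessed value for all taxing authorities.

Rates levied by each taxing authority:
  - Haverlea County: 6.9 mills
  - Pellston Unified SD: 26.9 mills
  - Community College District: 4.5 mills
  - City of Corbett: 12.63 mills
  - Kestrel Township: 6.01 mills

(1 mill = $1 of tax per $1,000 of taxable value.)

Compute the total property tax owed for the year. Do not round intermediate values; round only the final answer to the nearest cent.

$15,069.56

Assessed value = $2,365,040 × 0.17 = $402,056.8
Taxable value = $402,056.8 − $137,400 = $264,656.8
Haverlea County: $264,656.8 × 0.0069 = $1,826.13192
Pellston Unified SD: $264,656.8 × 0.0269 = $7,119.26792
Community College District: $264,656.8 × 0.0045 = $1,190.9556
City of Corbett: $264,656.8 × 0.01263 = $3,342.615384
Kestrel Township: $264,656.8 × 0.00601 = $1,590.587368
Total = $1,826.13192 + $7,119.26792 + $1,190.9556 + $3,342.615384 + $1,590.587368 = $15,069.558192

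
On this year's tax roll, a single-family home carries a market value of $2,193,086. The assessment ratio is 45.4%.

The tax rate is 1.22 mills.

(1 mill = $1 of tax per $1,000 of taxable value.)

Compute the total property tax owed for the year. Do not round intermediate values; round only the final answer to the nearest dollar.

Assessed value = $2,193,086 × 0.454 = $995,661.044
Tax = $995,661.044 × 0.00122 = $1,214.70647368

$1,215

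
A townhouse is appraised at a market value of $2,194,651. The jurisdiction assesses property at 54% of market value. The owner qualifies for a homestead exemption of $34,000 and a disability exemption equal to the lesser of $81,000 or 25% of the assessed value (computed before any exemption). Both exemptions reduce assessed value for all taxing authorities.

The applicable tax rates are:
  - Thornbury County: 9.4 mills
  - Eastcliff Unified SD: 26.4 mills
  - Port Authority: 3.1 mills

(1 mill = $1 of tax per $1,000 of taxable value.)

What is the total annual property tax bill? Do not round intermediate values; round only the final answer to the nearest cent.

$41,627.34

Assessed value = $2,194,651 × 0.54 = $1,185,111.54
Disability exemption = min($81,000, 25% × $1,185,111.54) = min($81,000, $296,277.885) = $81,000 (dollar cap binds)
Taxable value = $1,185,111.54 − $34,000 − $81,000 = $1,070,111.54
Thornbury County: $1,070,111.54 × 0.0094 = $10,059.048476
Eastcliff Unified SD: $1,070,111.54 × 0.0264 = $28,250.944656
Port Authority: $1,070,111.54 × 0.0031 = $3,317.345774
Total = $41,627.338906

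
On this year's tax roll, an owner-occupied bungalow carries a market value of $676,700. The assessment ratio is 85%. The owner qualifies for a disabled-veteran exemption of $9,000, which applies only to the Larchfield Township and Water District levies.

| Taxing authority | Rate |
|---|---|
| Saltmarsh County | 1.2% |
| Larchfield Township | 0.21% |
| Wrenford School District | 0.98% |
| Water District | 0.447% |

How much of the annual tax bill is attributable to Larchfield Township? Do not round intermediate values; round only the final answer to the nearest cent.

Assessed value = $676,700 × 0.85 = $575,195
Larchfield Township taxable value = $575,195 − $9,000 = $566,195
Larchfield Township levy = $566,195 × 0.0021 = $1,189.0095

$1,189.01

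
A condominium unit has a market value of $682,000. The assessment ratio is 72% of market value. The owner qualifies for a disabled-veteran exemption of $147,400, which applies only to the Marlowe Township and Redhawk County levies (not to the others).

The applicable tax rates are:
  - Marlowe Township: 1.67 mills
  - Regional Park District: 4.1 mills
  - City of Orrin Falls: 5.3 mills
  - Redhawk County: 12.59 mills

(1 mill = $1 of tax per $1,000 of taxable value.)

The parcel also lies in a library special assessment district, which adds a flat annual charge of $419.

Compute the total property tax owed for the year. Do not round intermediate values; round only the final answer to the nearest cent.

Assessed value = $682,000 × 0.72 = $491,040
Marlowe Township: ($491,040 − $147,400) × 0.00167 = $343,640 × 0.00167 = $573.8788
Regional Park District: $491,040 × 0.0041 = $2,013.264
City of Orrin Falls: $491,040 × 0.0053 = $2,602.512
Redhawk County: ($491,040 − $147,400) × 0.01259 = $343,640 × 0.01259 = $4,326.4276
Levies subtotal = $9,516.0824
Total = $9,516.0824 + $419 = $9,935.0824

$9,935.08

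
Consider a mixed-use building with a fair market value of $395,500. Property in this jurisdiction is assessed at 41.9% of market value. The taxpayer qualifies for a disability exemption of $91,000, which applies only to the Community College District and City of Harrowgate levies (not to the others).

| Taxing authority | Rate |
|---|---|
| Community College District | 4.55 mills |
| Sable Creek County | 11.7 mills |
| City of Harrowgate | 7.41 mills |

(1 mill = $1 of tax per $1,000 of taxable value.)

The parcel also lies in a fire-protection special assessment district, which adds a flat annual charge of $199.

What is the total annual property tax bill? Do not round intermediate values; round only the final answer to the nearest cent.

Assessed value = $395,500 × 0.419 = $165,714.5
Community College District: ($165,714.5 − $91,000) × 0.00455 = $74,714.5 × 0.00455 = $339.950975
Sable Creek County: $165,714.5 × 0.0117 = $1,938.85965
City of Harrowgate: ($165,714.5 − $91,000) × 0.00741 = $74,714.5 × 0.00741 = $553.634445
Levies subtotal = $2,832.44507
Total = $2,832.44507 + $199 = $3,031.44507

$3,031.45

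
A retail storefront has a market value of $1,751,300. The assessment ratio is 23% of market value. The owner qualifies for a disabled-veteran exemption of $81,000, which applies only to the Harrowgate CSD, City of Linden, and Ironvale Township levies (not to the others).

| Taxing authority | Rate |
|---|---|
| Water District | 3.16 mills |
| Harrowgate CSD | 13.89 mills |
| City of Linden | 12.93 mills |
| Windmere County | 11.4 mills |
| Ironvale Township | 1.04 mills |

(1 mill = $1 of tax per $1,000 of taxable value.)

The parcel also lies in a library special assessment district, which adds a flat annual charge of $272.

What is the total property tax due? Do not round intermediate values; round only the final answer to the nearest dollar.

Assessed value = $1,751,300 × 0.23 = $402,799
Water District: $402,799 × 0.00316 = $1,272.84484
Harrowgate CSD: ($402,799 − $81,000) × 0.01389 = $321,799 × 0.01389 = $4,469.78811
City of Linden: ($402,799 − $81,000) × 0.01293 = $321,799 × 0.01293 = $4,160.86107
Windmere County: $402,799 × 0.0114 = $4,591.9086
Ironvale Township: ($402,799 − $81,000) × 0.00104 = $321,799 × 0.00104 = $334.67096
Levies subtotal = $14,830.07358
Total = $14,830.07358 + $272 = $15,102.07358

$15,102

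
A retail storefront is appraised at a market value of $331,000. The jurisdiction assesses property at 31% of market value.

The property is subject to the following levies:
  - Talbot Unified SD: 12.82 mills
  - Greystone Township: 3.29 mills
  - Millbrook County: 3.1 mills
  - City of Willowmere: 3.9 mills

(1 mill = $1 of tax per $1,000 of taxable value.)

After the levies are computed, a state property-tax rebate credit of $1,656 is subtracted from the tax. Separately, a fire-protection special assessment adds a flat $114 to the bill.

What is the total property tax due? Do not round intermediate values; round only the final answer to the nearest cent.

Assessed value = $331,000 × 0.31 = $102,610
Talbot Unified SD: $102,610 × 0.01282 = $1,315.4602
Greystone Township: $102,610 × 0.00329 = $337.5869
Millbrook County: $102,610 × 0.0031 = $318.091
City of Willowmere: $102,610 × 0.0039 = $400.179
Levies subtotal = $2,371.3171
After credit = $2,371.3171 − $1,656 = $715.3171
Total = $715.3171 + $114 = $829.3171

$829.32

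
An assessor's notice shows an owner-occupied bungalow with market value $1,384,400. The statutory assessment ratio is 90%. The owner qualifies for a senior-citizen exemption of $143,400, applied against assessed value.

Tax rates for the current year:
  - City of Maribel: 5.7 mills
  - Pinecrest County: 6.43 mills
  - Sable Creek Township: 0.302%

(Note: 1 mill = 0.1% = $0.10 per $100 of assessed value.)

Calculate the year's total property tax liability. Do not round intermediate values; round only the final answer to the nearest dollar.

$16,704

Assessed value = $1,384,400 × 0.9 = $1,245,960
Taxable value = $1,245,960 − $143,400 = $1,102,560
City of Maribel: $1,102,560 × 0.0057 = $6,284.592
Pinecrest County: $1,102,560 × 0.00643 = $7,089.4608
Sable Creek Township: $1,102,560 × 0.00302 = $3,329.7312
Total = $16,703.784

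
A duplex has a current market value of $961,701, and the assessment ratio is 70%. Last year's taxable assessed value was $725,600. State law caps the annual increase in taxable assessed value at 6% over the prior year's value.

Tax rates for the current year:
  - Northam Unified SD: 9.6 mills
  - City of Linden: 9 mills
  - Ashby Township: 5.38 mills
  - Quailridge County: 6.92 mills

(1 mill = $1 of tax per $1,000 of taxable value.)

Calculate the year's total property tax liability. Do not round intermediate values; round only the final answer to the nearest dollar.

Uncapped assessed value = $961,701 × 0.7 = $673,190.7
Cap limit = $725,600 × 1.06 = $769,136
Taxable assessed value = min($673,190.7, $769,136) = $673,190.7 (cap does not bind)
Northam Unified SD: $673,190.7 × 0.0096 = $6,462.63072
City of Linden: $673,190.7 × 0.009 = $6,058.7163
Ashby Township: $673,190.7 × 0.00538 = $3,621.765966
Quailridge County: $673,190.7 × 0.00692 = $4,658.479644
Total = $20,801.59263

$20,802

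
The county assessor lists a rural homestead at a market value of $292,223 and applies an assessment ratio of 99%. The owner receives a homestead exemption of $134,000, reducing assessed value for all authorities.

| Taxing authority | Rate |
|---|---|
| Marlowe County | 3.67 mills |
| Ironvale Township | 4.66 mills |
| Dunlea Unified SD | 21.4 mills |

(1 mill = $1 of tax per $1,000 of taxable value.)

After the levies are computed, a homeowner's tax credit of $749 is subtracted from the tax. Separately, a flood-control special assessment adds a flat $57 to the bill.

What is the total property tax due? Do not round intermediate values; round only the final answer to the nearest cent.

Assessed value = $292,223 × 0.99 = $289,300.77
Taxable value = $289,300.77 − $134,000 = $155,300.77
Marlowe County: $155,300.77 × 0.00367 = $569.9538259
Ironvale Township: $155,300.77 × 0.00466 = $723.7015882
Dunlea Unified SD: $155,300.77 × 0.0214 = $3,323.436478
Levies subtotal = $4,617.0918921
After credit = $4,617.0918921 − $749 = $3,868.0918921
Total = $3,868.0918921 + $57 = $3,925.0918921

$3,925.09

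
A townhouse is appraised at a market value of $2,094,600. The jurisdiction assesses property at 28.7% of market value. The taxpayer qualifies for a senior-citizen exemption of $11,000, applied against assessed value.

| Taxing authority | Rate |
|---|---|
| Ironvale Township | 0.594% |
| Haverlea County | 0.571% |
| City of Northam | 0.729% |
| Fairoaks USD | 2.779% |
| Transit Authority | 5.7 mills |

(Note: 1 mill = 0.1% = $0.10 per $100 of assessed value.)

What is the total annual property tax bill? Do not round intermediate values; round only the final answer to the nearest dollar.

Assessed value = $2,094,600 × 0.287 = $601,150.2
Taxable value = $601,150.2 − $11,000 = $590,150.2
Ironvale Township: $590,150.2 × 0.00594 = $3,505.492188
Haverlea County: $590,150.2 × 0.00571 = $3,369.757642
City of Northam: $590,150.2 × 0.00729 = $4,302.194958
Fairoaks USD: $590,150.2 × 0.02779 = $16,400.274058
Transit Authority: $590,150.2 × 0.0057 = $3,363.85614
Total = $30,941.574986

$30,942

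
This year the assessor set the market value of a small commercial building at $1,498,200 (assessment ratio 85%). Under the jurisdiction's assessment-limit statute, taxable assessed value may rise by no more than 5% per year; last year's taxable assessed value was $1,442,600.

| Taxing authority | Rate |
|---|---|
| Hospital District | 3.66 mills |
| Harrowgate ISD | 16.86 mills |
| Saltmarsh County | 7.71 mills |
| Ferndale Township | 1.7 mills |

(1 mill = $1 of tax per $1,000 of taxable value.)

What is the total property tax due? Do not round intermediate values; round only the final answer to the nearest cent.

Uncapped assessed value = $1,498,200 × 0.85 = $1,273,470
Cap limit = $1,442,600 × 1.05 = $1,514,730
Taxable assessed value = min($1,273,470, $1,514,730) = $1,273,470 (cap does not bind)
Hospital District: $1,273,470 × 0.00366 = $4,660.9002
Harrowgate ISD: $1,273,470 × 0.01686 = $21,470.7042
Saltmarsh County: $1,273,470 × 0.00771 = $9,818.4537
Ferndale Township: $1,273,470 × 0.0017 = $2,164.899
Total = $38,114.9571

$38,114.96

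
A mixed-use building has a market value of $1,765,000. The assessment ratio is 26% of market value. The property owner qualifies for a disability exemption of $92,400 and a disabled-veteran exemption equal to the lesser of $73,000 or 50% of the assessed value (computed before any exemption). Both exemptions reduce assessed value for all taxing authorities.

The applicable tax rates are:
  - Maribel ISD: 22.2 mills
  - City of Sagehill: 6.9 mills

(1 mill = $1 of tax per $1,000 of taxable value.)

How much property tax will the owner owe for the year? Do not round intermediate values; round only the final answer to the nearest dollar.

$8,541

Assessed value = $1,765,000 × 0.26 = $458,900
Disabled-veteran exemption = min($73,000, 50% × $458,900) = min($73,000, $229,450) = $73,000 (dollar cap binds)
Taxable value = $458,900 − $92,400 − $73,000 = $293,500
Maribel ISD: $293,500 × 0.0222 = $6,515.7
City of Sagehill: $293,500 × 0.0069 = $2,025.15
Total = $8,540.85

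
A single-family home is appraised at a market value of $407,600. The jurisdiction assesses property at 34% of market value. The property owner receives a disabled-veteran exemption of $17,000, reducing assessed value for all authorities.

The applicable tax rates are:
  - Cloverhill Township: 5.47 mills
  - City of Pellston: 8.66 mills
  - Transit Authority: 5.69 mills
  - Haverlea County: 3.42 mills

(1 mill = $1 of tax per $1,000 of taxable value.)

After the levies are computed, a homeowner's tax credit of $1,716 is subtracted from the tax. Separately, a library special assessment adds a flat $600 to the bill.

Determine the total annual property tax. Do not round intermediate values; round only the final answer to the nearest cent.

Assessed value = $407,600 × 0.34 = $138,584
Taxable value = $138,584 − $17,000 = $121,584
Cloverhill Township: $121,584 × 0.00547 = $665.06448
City of Pellston: $121,584 × 0.00866 = $1,052.91744
Transit Authority: $121,584 × 0.00569 = $691.81296
Haverlea County: $121,584 × 0.00342 = $415.81728
Levies subtotal = $2,825.61216
After credit = $2,825.61216 − $1,716 = $1,109.61216
Total = $1,109.61216 + $600 = $1,709.61216

$1,709.61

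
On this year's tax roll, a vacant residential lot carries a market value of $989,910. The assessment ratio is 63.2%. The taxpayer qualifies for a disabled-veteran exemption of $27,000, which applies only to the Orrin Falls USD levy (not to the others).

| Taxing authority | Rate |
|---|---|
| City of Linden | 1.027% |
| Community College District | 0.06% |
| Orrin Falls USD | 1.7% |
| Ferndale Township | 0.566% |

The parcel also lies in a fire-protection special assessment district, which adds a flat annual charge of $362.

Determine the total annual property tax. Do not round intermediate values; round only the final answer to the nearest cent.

Assessed value = $989,910 × 0.632 = $625,623.12
City of Linden: $625,623.12 × 0.01027 = $6,425.1494424
Community College District: $625,623.12 × 0.0006 = $375.373872
Orrin Falls USD: ($625,623.12 − $27,000) × 0.017 = $598,623.12 × 0.017 = $10,176.59304
Ferndale Township: $625,623.12 × 0.00566 = $3,541.0268592
Levies subtotal = $20,518.1432136
Total = $20,518.1432136 + $362 = $20,880.1432136

$20,880.14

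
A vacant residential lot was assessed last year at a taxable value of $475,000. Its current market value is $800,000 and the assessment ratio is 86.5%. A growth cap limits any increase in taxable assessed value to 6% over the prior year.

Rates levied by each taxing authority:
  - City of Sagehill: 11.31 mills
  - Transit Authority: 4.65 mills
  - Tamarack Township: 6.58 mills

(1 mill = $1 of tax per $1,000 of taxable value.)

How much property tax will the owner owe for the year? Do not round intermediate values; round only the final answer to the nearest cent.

$11,348.89

Uncapped assessed value = $800,000 × 0.865 = $692,000
Cap limit = $475,000 × 1.06 = $503,500
Taxable assessed value = min($692,000, $503,500) = $503,500 (cap binds)
City of Sagehill: $503,500 × 0.01131 = $5,694.585
Transit Authority: $503,500 × 0.00465 = $2,341.275
Tamarack Township: $503,500 × 0.00658 = $3,313.03
Total = $11,348.89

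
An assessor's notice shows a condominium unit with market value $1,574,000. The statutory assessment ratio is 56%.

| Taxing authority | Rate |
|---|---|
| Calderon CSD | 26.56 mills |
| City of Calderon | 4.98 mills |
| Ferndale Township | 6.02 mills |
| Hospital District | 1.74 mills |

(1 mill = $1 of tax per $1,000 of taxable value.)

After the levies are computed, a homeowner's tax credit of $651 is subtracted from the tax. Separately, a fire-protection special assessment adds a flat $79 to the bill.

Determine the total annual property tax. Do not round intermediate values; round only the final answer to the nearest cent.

$34,068.59

Assessed value = $1,574,000 × 0.56 = $881,440
Calderon CSD: $881,440 × 0.02656 = $23,411.0464
City of Calderon: $881,440 × 0.00498 = $4,389.5712
Ferndale Township: $881,440 × 0.00602 = $5,306.2688
Hospital District: $881,440 × 0.00174 = $1,533.7056
Levies subtotal = $34,640.592
After credit = $34,640.592 − $651 = $33,989.592
Total = $33,989.592 + $79 = $34,068.592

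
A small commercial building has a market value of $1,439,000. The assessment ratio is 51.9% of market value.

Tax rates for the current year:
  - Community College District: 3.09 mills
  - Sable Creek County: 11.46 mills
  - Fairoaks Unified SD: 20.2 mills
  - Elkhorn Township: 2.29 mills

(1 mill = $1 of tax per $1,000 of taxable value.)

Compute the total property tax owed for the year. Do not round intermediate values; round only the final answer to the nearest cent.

$27,662.99

Assessed value = $1,439,000 × 0.519 = $746,841
Community College District: $746,841 × 0.00309 = $2,307.73869
Sable Creek County: $746,841 × 0.01146 = $8,558.79786
Fairoaks Unified SD: $746,841 × 0.0202 = $15,086.1882
Elkhorn Township: $746,841 × 0.00229 = $1,710.26589
Total = $2,307.73869 + $8,558.79786 + $15,086.1882 + $1,710.26589 = $27,662.99064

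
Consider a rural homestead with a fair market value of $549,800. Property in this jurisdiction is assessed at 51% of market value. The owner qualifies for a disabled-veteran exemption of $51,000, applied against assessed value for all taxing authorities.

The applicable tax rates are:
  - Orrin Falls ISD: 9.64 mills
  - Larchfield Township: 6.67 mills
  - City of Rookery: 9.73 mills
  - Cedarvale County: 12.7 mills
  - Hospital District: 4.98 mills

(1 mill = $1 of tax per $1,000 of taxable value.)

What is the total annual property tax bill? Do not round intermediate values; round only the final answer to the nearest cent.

Assessed value = $549,800 × 0.51 = $280,398
Taxable value = $280,398 − $51,000 = $229,398
Orrin Falls ISD: $229,398 × 0.00964 = $2,211.39672
Larchfield Township: $229,398 × 0.00667 = $1,530.08466
City of Rookery: $229,398 × 0.00973 = $2,232.04254
Cedarvale County: $229,398 × 0.0127 = $2,913.3546
Hospital District: $229,398 × 0.00498 = $1,142.40204
Total = $2,211.39672 + $1,530.08466 + $2,232.04254 + $2,913.3546 + $1,142.40204 = $10,029.28056

$10,029.28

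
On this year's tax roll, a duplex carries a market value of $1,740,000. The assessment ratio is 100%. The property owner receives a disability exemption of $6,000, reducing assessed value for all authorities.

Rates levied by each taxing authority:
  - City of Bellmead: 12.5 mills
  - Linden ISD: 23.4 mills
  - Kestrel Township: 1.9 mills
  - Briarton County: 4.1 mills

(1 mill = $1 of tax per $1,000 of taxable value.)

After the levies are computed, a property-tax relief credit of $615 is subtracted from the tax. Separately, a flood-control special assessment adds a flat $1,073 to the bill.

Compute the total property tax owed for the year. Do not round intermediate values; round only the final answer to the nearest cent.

$73,112.60

Assessed value = $1,740,000 × 1 = $1,740,000
Taxable value = $1,740,000 − $6,000 = $1,734,000
City of Bellmead: $1,734,000 × 0.0125 = $21,675
Linden ISD: $1,734,000 × 0.0234 = $40,575.6
Kestrel Township: $1,734,000 × 0.0019 = $3,294.6
Briarton County: $1,734,000 × 0.0041 = $7,109.4
Levies subtotal = $72,654.6
After credit = $72,654.6 − $615 = $72,039.6
Total = $72,039.6 + $1,073 = $73,112.6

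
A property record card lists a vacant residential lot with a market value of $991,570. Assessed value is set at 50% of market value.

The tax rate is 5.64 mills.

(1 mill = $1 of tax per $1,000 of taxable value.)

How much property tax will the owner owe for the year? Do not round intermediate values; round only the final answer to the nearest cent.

Assessed value = $991,570 × 0.5 = $495,785
Tax = $495,785 × 0.00564 = $2,796.2274

$2,796.23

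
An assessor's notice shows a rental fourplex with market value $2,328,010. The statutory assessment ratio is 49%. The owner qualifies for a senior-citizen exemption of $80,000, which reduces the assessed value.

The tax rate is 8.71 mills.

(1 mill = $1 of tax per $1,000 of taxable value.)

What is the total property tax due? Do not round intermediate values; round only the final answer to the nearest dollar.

$9,239

Assessed value = $2,328,010 × 0.49 = $1,140,724.9
Taxable value = $1,140,724.9 − $80,000 = $1,060,724.9
Tax = $1,060,724.9 × 0.00871 = $9,238.913879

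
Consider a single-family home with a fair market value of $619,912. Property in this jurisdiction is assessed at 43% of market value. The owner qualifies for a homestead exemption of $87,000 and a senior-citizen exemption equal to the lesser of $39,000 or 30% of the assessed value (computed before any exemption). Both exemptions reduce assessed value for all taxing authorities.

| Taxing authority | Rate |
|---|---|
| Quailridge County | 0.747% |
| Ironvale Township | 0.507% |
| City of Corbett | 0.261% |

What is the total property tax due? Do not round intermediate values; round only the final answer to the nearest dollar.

Assessed value = $619,912 × 0.43 = $266,562.16
Senior-citizen exemption = min($39,000, 30% × $266,562.16) = min($39,000, $79,968.648) = $39,000 (dollar cap binds)
Taxable value = $266,562.16 − $87,000 − $39,000 = $140,562.16
Quailridge County: $140,562.16 × 0.00747 = $1,049.9993352
Ironvale Township: $140,562.16 × 0.00507 = $712.6501512
City of Corbett: $140,562.16 × 0.00261 = $366.8672376
Total = $2,129.516724

$2,130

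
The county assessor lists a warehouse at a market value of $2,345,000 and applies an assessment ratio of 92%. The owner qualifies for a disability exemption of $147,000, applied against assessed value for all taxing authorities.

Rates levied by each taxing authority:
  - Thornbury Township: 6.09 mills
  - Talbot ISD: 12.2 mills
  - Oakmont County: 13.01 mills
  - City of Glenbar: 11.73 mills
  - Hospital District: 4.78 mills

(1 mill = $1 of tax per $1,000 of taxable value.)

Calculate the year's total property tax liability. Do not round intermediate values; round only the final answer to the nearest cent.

$96,117.22

Assessed value = $2,345,000 × 0.92 = $2,157,400
Taxable value = $2,157,400 − $147,000 = $2,010,400
Thornbury Township: $2,010,400 × 0.00609 = $12,243.336
Talbot ISD: $2,010,400 × 0.0122 = $24,526.88
Oakmont County: $2,010,400 × 0.01301 = $26,155.304
City of Glenbar: $2,010,400 × 0.01173 = $23,581.992
Hospital District: $2,010,400 × 0.00478 = $9,609.712
Total = $12,243.336 + $24,526.88 + $26,155.304 + $23,581.992 + $9,609.712 = $96,117.224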